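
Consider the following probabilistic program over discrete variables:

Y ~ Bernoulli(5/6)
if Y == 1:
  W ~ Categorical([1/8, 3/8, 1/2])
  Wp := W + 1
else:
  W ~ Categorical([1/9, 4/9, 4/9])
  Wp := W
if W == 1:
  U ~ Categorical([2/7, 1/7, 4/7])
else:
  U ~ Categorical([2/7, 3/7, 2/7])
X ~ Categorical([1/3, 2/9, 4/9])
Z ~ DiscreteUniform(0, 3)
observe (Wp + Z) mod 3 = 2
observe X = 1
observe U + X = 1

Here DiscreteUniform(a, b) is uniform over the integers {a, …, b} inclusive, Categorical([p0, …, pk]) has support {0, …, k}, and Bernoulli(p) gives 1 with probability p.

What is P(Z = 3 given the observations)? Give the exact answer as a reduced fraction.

P(Z = 3 | obs) = 167/599

Enumerate traces; 8 have nonzero weight after conditioning:
  (Y=0, W=0, U=0, X=1, Z=2) weight 1/3402
  (Y=0, W=1, U=0, X=1, Z=1) weight 2/1701
  (Y=0, W=2, U=0, X=1, Z=0) weight 2/1701
  (Y=0, W=2, U=0, X=1, Z=3) weight 2/1701
  (Y=1, W=0, U=0, X=1, Z=1) weight 5/3024
  (Y=1, W=1, U=0, X=1, Z=0) weight 5/1008
  (Y=1, W=1, U=0, X=1, Z=3) weight 5/1008
  (Y=1, W=2, U=0, X=1, Z=2) weight 5/756
Group by Z:
  weight(Z=0) = 167/27216
  weight(Z=1) = 11/3888
  weight(Z=2) = 47/6804
  weight(Z=3) = 167/27216
Total weight = 167/27216 + 11/3888 + 47/6804 + 167/27216 = 599/27216
P(Z=0 | obs) = 167/27216 / 599/27216 = 167/599
P(Z=1 | obs) = 11/3888 / 599/27216 = 77/599
P(Z=2 | obs) = 47/6804 / 599/27216 = 188/599
P(Z=3 | obs) = 167/27216 / 599/27216 = 167/599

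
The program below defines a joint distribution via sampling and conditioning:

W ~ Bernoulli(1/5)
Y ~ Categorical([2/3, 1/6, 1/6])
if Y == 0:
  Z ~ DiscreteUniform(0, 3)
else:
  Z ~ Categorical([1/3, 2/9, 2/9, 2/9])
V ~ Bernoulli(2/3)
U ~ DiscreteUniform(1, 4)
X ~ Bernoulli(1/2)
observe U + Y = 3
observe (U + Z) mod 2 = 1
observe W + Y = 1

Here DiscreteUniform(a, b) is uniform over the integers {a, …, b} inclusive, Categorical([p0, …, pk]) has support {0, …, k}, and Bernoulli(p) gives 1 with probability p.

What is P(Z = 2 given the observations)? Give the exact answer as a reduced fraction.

P(Z = 2 | obs) = 9/34

Enumerate traces; 16 have nonzero weight after conditioning:
  (W=0, Y=1, Z=1, V=0, U=2, X=0) weight 1/810
  (W=0, Y=1, Z=1, V=0, U=2, X=1) weight 1/810
  (W=0, Y=1, Z=1, V=1, U=2, X=0) weight 1/405
  (W=0, Y=1, Z=1, V=1, U=2, X=1) weight 1/405
  (W=0, Y=1, Z=3, V=0, U=2, X=0) weight 1/810
  (W=0, Y=1, Z=3, V=0, U=2, X=1) weight 1/810
  (W=0, Y=1, Z=3, V=1, U=2, X=0) weight 1/405
  (W=0, Y=1, Z=3, V=1, U=2, X=1) weight 1/405
  (W=1, Y=0, Z=0, V=0, U=3, X=0) weight 1/720
  (W=1, Y=0, Z=2, V=0, U=3, X=0) weight 1/720
  … 6 more
Group by Z:
  weight(Z=0) = 1/120
  weight(Z=1) = 1/135
  weight(Z=2) = 1/120
  weight(Z=3) = 1/135
Total weight = 1/120 + 1/135 + 1/120 + 1/135 = 17/540
P(Z=0 | obs) = 1/120 / 17/540 = 9/34
P(Z=1 | obs) = 1/135 / 17/540 = 4/17
P(Z=2 | obs) = 1/120 / 17/540 = 9/34
P(Z=3 | obs) = 1/135 / 17/540 = 4/17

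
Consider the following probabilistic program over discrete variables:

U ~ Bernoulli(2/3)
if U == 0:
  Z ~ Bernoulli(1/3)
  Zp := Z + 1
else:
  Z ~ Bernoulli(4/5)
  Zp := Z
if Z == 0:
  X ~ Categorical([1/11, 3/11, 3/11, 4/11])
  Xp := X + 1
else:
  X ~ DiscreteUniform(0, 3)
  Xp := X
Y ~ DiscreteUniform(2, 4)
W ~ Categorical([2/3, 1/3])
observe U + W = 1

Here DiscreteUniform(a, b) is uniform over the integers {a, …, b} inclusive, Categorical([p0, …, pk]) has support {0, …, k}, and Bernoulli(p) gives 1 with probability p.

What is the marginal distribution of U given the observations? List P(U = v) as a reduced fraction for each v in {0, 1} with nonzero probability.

P(U=0) = 1/5, P(U=1) = 4/5

Enumerate traces; 48 have nonzero weight after conditioning:
  (U=0, Z=0, X=0, Y=2, W=1) weight 2/891
  (U=0, Z=0, X=0, Y=3, W=1) weight 2/891
  (U=0, Z=0, X=0, Y=4, W=1) weight 2/891
  (U=0, Z=0, X=1, Y=2, W=1) weight 2/297
  (U=0, Z=0, X=1, Y=3, W=1) weight 2/297
  (U=0, Z=0, X=1, Y=4, W=1) weight 2/297
  (U=0, Z=0, X=2, Y=2, W=1) weight 2/297
  (U=0, Z=0, X=2, Y=3, W=1) weight 2/297
  (U=1, Z=0, X=0, Y=2, W=0) weight 4/1485
  … 39 more
Group by U:
  weight(U=0) = 1/9
  weight(U=1) = 4/9
Total weight = 1/9 + 4/9 = 5/9
P(U=0 | obs) = 1/9 / 5/9 = 1/5
P(U=1 | obs) = 4/9 / 5/9 = 4/5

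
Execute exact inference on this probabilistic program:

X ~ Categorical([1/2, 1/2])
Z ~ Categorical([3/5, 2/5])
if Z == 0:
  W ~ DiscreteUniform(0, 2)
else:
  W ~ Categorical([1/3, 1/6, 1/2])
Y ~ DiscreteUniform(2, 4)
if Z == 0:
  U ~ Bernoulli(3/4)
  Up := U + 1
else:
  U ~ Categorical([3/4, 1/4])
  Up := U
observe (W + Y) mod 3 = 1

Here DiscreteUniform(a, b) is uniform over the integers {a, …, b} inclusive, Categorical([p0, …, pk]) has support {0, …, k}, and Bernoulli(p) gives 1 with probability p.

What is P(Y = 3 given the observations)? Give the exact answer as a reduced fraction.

Enumerate traces; 24 have nonzero weight after conditioning:
  (X=0, Z=0, W=0, Y=4, U=0) weight 1/120
  (X=0, Z=0, W=0, Y=4, U=1) weight 1/40
  (X=0, Z=0, W=1, Y=3, U=0) weight 1/120
  (X=0, Z=0, W=1, Y=3, U=1) weight 1/40
  (X=0, Z=0, W=2, Y=2, U=0) weight 1/120
  (X=0, Z=0, W=2, Y=2, U=1) weight 1/40
  (X=0, Z=1, W=0, Y=4, U=0) weight 1/60
  (X=0, Z=1, W=0, Y=4, U=1) weight 1/180
  … 16 more
Group by Y:
  weight(Y=2) = 2/15
  weight(Y=3) = 4/45
  weight(Y=4) = 1/9
Total weight = 2/15 + 4/45 + 1/9 = 1/3
P(Y=2 | obs) = 2/15 / 1/3 = 2/5
P(Y=3 | obs) = 4/45 / 1/3 = 4/15
P(Y=4 | obs) = 1/9 / 1/3 = 1/3

P(Y = 3 | obs) = 4/15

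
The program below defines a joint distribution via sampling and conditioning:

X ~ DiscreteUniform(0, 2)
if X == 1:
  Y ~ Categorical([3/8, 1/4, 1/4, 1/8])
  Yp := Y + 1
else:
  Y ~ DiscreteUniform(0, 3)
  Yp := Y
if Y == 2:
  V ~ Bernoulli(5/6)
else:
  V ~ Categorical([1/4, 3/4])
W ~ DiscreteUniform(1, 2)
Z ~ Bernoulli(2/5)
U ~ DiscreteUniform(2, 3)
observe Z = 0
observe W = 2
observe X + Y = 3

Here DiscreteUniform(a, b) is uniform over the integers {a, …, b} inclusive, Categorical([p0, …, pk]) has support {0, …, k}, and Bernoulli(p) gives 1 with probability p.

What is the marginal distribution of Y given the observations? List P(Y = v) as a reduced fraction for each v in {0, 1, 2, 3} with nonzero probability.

Enumerate traces; 12 have nonzero weight after conditioning:
  (X=0, Y=3, V=0, W=2, Z=0, U=2) weight 1/320
  (X=0, Y=3, V=0, W=2, Z=0, U=3) weight 1/320
  (X=0, Y=3, V=1, W=2, Z=0, U=2) weight 3/320
  (X=0, Y=3, V=1, W=2, Z=0, U=3) weight 3/320
  (X=1, Y=2, V=0, W=2, Z=0, U=2) weight 1/480
  (X=1, Y=2, V=0, W=2, Z=0, U=3) weight 1/480
  (X=1, Y=2, V=1, W=2, Z=0, U=2) weight 1/96
  (X=1, Y=2, V=1, W=2, Z=0, U=3) weight 1/96
  (X=2, Y=1, V=0, W=2, Z=0, U=2) weight 1/320
  … 3 more
Group by Y:
  weight(Y=1) = 1/40
  weight(Y=2) = 1/40
  weight(Y=3) = 1/40
Total weight = 1/40 + 1/40 + 1/40 = 3/40
P(Y=1 | obs) = 1/40 / 3/40 = 1/3
P(Y=2 | obs) = 1/40 / 3/40 = 1/3
P(Y=3 | obs) = 1/40 / 3/40 = 1/3

P(Y=1) = 1/3, P(Y=2) = 1/3, P(Y=3) = 1/3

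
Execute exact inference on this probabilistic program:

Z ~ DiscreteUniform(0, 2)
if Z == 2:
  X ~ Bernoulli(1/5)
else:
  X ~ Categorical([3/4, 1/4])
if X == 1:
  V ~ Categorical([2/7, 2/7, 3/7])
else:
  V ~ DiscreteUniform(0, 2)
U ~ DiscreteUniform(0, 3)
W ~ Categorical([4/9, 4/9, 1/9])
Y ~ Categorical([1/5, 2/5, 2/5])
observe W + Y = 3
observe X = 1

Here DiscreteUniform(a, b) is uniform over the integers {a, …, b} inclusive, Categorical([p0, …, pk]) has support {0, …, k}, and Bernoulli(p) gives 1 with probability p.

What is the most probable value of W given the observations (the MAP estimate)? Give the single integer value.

Enumerate traces; 72 have nonzero weight after conditioning:
  (Z=0, X=1, V=0, U=0, W=1, Y=2) weight 1/945
  (Z=0, X=1, V=0, U=0, W=2, Y=1) weight 1/3780
  (Z=0, X=1, V=0, U=1, W=1, Y=2) weight 1/945
  (Z=0, X=1, V=0, U=1, W=2, Y=1) weight 1/3780
  (Z=0, X=1, V=0, U=2, W=1, Y=2) weight 1/945
  (Z=0, X=1, V=0, U=2, W=2, Y=1) weight 1/3780
  (Z=0, X=1, V=0, U=3, W=1, Y=2) weight 1/945
  (Z=0, X=1, V=0, U=3, W=2, Y=1) weight 1/3780
  … 64 more
Group by W:
  weight(W=1) = 28/675
  weight(W=2) = 7/675
Total weight = 28/675 + 7/675 = 7/135
P(W=1 | obs) = 28/675 / 7/135 = 4/5
P(W=2 | obs) = 7/675 / 7/135 = 1/5
argmax = 1

argmax_v P(W = v | obs) = 1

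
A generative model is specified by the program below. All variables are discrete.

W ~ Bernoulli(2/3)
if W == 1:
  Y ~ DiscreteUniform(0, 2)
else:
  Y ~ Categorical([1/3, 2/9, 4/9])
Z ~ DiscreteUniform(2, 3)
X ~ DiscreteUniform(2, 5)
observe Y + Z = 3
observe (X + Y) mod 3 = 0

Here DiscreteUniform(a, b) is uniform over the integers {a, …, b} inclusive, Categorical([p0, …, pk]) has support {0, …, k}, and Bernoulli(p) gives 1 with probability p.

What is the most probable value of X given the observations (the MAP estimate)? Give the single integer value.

argmax_v P(X = v | obs) = 3

Enumerate traces; 6 have nonzero weight after conditioning:
  (W=0, Y=0, Z=3, X=3) weight 1/72
  (W=0, Y=1, Z=2, X=2) weight 1/108
  (W=0, Y=1, Z=2, X=5) weight 1/108
  (W=1, Y=0, Z=3, X=3) weight 1/36
  (W=1, Y=1, Z=2, X=2) weight 1/36
  (W=1, Y=1, Z=2, X=5) weight 1/36
Group by X:
  weight(X=2) = 1/27
  weight(X=3) = 1/24
  weight(X=5) = 1/27
Total weight = 1/27 + 1/24 + 1/27 = 25/216
P(X=2 | obs) = 1/27 / 25/216 = 8/25
P(X=3 | obs) = 1/24 / 25/216 = 9/25
P(X=5 | obs) = 1/27 / 25/216 = 8/25
argmax = 3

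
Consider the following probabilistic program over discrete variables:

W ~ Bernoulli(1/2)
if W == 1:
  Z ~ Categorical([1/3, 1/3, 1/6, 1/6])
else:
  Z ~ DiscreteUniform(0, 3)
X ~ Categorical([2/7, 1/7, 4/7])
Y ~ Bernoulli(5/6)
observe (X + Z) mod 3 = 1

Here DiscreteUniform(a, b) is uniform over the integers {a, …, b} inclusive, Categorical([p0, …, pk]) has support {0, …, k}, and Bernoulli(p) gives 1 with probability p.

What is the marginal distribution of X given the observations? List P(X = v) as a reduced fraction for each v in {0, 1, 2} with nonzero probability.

Enumerate traces; 16 have nonzero weight after conditioning:
  (W=0, Z=0, X=1, Y=0) weight 1/336
  (W=0, Z=0, X=1, Y=1) weight 5/336
  (W=0, Z=1, X=0, Y=0) weight 1/168
  (W=0, Z=1, X=0, Y=1) weight 5/168
  (W=0, Z=2, X=2, Y=0) weight 1/84
  (W=0, Z=2, X=2, Y=1) weight 5/84
  (W=0, Z=3, X=1, Y=0) weight 1/336
  (W=0, Z=3, X=1, Y=1) weight 5/336
  … 8 more
Group by X:
  weight(X=0) = 1/12
  weight(X=1) = 1/14
  weight(X=2) = 5/42
Total weight = 1/12 + 1/14 + 5/42 = 23/84
P(X=0 | obs) = 1/12 / 23/84 = 7/23
P(X=1 | obs) = 1/14 / 23/84 = 6/23
P(X=2 | obs) = 5/42 / 23/84 = 10/23

P(X=0) = 7/23, P(X=1) = 6/23, P(X=2) = 10/23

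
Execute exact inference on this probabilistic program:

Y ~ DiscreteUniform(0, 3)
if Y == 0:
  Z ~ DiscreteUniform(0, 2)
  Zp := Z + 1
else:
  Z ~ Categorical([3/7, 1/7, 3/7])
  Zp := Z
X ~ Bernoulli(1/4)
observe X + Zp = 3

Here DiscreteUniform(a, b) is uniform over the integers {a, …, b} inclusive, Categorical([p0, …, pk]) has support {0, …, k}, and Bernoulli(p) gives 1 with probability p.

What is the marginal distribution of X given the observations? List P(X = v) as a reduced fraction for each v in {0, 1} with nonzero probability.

P(X=0) = 21/55, P(X=1) = 34/55

Enumerate traces; 5 have nonzero weight after conditioning:
  (Y=0, Z=1, X=1) weight 1/48
  (Y=0, Z=2, X=0) weight 1/16
  (Y=1, Z=2, X=1) weight 3/112
  (Y=2, Z=2, X=1) weight 3/112
  (Y=3, Z=2, X=1) weight 3/112
Group by X:
  weight(X=0) = 1/16
  weight(X=1) = 17/168
Total weight = 1/16 + 17/168 = 55/336
P(X=0 | obs) = 1/16 / 55/336 = 21/55
P(X=1 | obs) = 17/168 / 55/336 = 34/55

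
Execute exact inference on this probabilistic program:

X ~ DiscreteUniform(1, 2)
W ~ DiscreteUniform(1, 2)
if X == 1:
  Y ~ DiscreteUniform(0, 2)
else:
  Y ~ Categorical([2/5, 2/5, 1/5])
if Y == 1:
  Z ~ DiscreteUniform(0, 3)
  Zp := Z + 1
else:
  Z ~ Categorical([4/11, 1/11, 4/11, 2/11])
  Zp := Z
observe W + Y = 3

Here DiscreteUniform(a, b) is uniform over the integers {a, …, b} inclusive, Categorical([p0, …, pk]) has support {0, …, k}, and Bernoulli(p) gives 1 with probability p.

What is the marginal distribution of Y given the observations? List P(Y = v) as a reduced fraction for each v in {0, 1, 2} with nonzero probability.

Enumerate traces; 16 have nonzero weight after conditioning:
  (X=1, W=1, Y=2, Z=0) weight 1/33
  (X=1, W=1, Y=2, Z=1) weight 1/132
  (X=1, W=1, Y=2, Z=2) weight 1/33
  (X=1, W=1, Y=2, Z=3) weight 1/66
  (X=1, W=2, Y=1, Z=0) weight 1/48
  (X=1, W=2, Y=1, Z=1) weight 1/48
  (X=1, W=2, Y=1, Z=2) weight 1/48
  (X=1, W=2, Y=1, Z=3) weight 1/48
  … 8 more
Group by Y:
  weight(Y=1) = 11/60
  weight(Y=2) = 2/15
Total weight = 11/60 + 2/15 = 19/60
P(Y=1 | obs) = 11/60 / 19/60 = 11/19
P(Y=2 | obs) = 2/15 / 19/60 = 8/19

P(Y=1) = 11/19, P(Y=2) = 8/19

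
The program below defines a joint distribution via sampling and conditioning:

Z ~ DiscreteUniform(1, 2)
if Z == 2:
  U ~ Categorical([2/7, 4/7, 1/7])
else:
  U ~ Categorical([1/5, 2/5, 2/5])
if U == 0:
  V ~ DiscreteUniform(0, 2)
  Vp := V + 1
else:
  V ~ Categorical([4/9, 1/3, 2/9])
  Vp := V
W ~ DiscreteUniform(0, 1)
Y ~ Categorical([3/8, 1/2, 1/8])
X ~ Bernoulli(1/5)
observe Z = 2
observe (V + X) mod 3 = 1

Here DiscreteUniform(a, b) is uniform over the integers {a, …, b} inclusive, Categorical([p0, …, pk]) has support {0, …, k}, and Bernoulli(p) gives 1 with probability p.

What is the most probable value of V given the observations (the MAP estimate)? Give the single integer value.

argmax_v P(V = v | obs) = 1

Enumerate traces; 36 have nonzero weight after conditioning:
  (Z=2, U=0, V=0, W=0, Y=0, X=1) weight 1/560
  (Z=2, U=0, V=0, W=0, Y=1, X=1) weight 1/420
  (Z=2, U=0, V=0, W=0, Y=2, X=1) weight 1/1680
  (Z=2, U=0, V=0, W=1, Y=0, X=1) weight 1/560
  (Z=2, U=0, V=0, W=1, Y=1, X=1) weight 1/420
  (Z=2, U=0, V=0, W=1, Y=2, X=1) weight 1/1680
  (Z=2, U=0, V=1, W=0, Y=0, X=0) weight 1/140
  (Z=2, U=0, V=1, W=0, Y=1, X=0) weight 1/105
  … 28 more
Group by V:
  weight(V=0) = 13/315
  weight(V=1) = 2/15
Total weight = 13/315 + 2/15 = 11/63
P(V=0 | obs) = 13/315 / 11/63 = 13/55
P(V=1 | obs) = 2/15 / 11/63 = 42/55
argmax = 1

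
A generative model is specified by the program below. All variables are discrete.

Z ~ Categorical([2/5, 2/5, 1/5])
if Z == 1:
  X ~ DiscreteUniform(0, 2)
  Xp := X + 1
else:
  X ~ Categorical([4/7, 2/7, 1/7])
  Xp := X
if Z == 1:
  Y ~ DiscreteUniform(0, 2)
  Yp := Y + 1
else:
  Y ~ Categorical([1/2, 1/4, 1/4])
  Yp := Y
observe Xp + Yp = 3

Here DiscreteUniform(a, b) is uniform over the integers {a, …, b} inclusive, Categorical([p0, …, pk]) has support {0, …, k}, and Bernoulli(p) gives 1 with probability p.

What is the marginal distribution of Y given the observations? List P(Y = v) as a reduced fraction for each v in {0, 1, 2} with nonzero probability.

P(Y=0) = 56/193, P(Y=1) = 83/193, P(Y=2) = 54/193

Enumerate traces; 6 have nonzero weight after conditioning:
  (Z=0, X=1, Y=2) weight 1/35
  (Z=0, X=2, Y=1) weight 1/70
  (Z=1, X=0, Y=1) weight 2/45
  (Z=1, X=1, Y=0) weight 2/45
  (Z=2, X=1, Y=2) weight 1/70
  (Z=2, X=2, Y=1) weight 1/140
Group by Y:
  weight(Y=0) = 2/45
  weight(Y=1) = 83/1260
  weight(Y=2) = 3/70
Total weight = 2/45 + 83/1260 + 3/70 = 193/1260
P(Y=0 | obs) = 2/45 / 193/1260 = 56/193
P(Y=1 | obs) = 83/1260 / 193/1260 = 83/193
P(Y=2 | obs) = 3/70 / 193/1260 = 54/193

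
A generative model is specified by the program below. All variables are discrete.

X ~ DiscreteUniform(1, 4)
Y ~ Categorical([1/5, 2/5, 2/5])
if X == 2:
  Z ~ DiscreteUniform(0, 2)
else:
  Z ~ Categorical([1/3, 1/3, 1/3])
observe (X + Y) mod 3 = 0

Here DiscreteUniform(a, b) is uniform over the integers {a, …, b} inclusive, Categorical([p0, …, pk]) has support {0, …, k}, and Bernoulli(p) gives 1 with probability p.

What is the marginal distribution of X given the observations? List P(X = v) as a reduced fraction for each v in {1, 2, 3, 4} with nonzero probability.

P(X=1) = 2/7, P(X=2) = 2/7, P(X=3) = 1/7, P(X=4) = 2/7

Enumerate traces; 12 have nonzero weight after conditioning:
  (X=1, Y=2, Z=0) weight 1/30
  (X=1, Y=2, Z=1) weight 1/30
  (X=1, Y=2, Z=2) weight 1/30
  (X=2, Y=1, Z=0) weight 1/30
  (X=2, Y=1, Z=1) weight 1/30
  (X=2, Y=1, Z=2) weight 1/30
  (X=3, Y=0, Z=0) weight 1/60
  (X=3, Y=0, Z=1) weight 1/60
  (X=4, Y=2, Z=0) weight 1/30
  … 3 more
Group by X:
  weight(X=1) = 1/10
  weight(X=2) = 1/10
  weight(X=3) = 1/20
  weight(X=4) = 1/10
Total weight = 1/10 + 1/10 + 1/20 + 1/10 = 7/20
P(X=1 | obs) = 1/10 / 7/20 = 2/7
P(X=2 | obs) = 1/10 / 7/20 = 2/7
P(X=3 | obs) = 1/20 / 7/20 = 1/7
P(X=4 | obs) = 1/10 / 7/20 = 2/7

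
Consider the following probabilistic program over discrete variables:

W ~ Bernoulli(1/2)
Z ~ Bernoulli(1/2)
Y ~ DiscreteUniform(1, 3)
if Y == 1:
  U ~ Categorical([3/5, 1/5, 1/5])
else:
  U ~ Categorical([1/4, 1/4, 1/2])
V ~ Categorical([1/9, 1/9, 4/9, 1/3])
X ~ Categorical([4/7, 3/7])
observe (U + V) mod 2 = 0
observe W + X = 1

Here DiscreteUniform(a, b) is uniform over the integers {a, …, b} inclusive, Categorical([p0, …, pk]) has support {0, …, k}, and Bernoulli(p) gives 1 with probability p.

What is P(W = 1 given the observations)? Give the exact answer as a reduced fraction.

Enumerate traces; 72 have nonzero weight after conditioning:
  (W=0, Z=0, Y=1, U=0, V=0, X=1) weight 1/420
  (W=0, Z=0, Y=1, U=0, V=2, X=1) weight 1/105
  (W=0, Z=0, Y=1, U=1, V=1, X=1) weight 1/1260
  (W=0, Z=0, Y=1, U=1, V=3, X=1) weight 1/420
  (W=0, Z=0, Y=1, U=2, V=0, X=1) weight 1/1260
  (W=0, Z=0, Y=1, U=2, V=2, X=1) weight 1/315
  (W=0, Z=0, Y=2, U=0, V=0, X=1) weight 1/1008
  (W=0, Z=0, Y=2, U=0, V=2, X=1) weight 1/252
  (W=1, Z=0, Y=1, U=0, V=0, X=0) weight 1/315
  … 63 more
Group by W:
  weight(W=0) = 143/1260
  weight(W=1) = 143/945
Total weight = 143/1260 + 143/945 = 143/540
P(W=0 | obs) = 143/1260 / 143/540 = 3/7
P(W=1 | obs) = 143/945 / 143/540 = 4/7

P(W = 1 | obs) = 4/7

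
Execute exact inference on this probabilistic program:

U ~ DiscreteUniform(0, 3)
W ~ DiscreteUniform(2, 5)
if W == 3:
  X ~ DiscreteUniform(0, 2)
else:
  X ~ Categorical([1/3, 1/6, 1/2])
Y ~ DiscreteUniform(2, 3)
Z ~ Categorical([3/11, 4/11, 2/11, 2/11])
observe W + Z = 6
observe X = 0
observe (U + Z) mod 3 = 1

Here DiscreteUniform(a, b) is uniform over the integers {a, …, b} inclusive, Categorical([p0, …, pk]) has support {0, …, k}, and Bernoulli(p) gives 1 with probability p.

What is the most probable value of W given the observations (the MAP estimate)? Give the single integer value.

Enumerate traces; 8 have nonzero weight after conditioning:
  (U=0, W=5, X=0, Y=2, Z=1) weight 1/264
  (U=0, W=5, X=0, Y=3, Z=1) weight 1/264
  (U=1, W=3, X=0, Y=2, Z=3) weight 1/528
  (U=1, W=3, X=0, Y=3, Z=3) weight 1/528
  (U=2, W=4, X=0, Y=2, Z=2) weight 1/528
  (U=2, W=4, X=0, Y=3, Z=2) weight 1/528
  (U=3, W=5, X=0, Y=2, Z=1) weight 1/264
  (U=3, W=5, X=0, Y=3, Z=1) weight 1/264
Group by W:
  weight(W=3) = 1/264
  weight(W=4) = 1/264
  weight(W=5) = 1/66
Total weight = 1/264 + 1/264 + 1/66 = 1/44
P(W=3 | obs) = 1/264 / 1/44 = 1/6
P(W=4 | obs) = 1/264 / 1/44 = 1/6
P(W=5 | obs) = 1/66 / 1/44 = 2/3
argmax = 5

argmax_v P(W = v | obs) = 5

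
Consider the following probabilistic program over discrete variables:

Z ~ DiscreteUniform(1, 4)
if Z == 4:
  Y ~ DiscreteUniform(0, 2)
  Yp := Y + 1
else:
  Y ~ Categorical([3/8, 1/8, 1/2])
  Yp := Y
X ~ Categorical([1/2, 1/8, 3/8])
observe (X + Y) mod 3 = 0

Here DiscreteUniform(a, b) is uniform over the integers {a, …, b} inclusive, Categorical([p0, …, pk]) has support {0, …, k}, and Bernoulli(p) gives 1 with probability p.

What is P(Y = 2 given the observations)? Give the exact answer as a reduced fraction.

Enumerate traces; 12 have nonzero weight after conditioning:
  (Z=1, Y=0, X=0) weight 3/64
  (Z=1, Y=1, X=2) weight 3/256
  (Z=1, Y=2, X=1) weight 1/64
  (Z=2, Y=0, X=0) weight 3/64
  (Z=2, Y=1, X=2) weight 3/256
  (Z=2, Y=2, X=1) weight 1/64
  (Z=3, Y=0, X=0) weight 3/64
  (Z=3, Y=1, X=2) weight 3/256
  … 4 more
Group by Y:
  weight(Y=0) = 35/192
  weight(Y=1) = 17/256
  weight(Y=2) = 11/192
Total weight = 35/192 + 17/256 + 11/192 = 235/768
P(Y=0 | obs) = 35/192 / 235/768 = 28/47
P(Y=1 | obs) = 17/256 / 235/768 = 51/235
P(Y=2 | obs) = 11/192 / 235/768 = 44/235

P(Y = 2 | obs) = 44/235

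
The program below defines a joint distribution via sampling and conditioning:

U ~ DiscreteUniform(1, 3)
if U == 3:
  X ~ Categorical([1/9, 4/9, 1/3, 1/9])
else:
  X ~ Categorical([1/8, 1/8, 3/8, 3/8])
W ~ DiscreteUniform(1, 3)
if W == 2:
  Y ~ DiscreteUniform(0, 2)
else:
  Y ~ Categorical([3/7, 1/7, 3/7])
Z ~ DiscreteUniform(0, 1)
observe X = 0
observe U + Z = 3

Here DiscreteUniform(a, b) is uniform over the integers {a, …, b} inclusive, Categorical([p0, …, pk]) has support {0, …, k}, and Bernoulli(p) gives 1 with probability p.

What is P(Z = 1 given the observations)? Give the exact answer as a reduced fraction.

P(Z = 1 | obs) = 9/17

Enumerate traces; 18 have nonzero weight after conditioning:
  (U=2, X=0, W=1, Y=0, Z=1) weight 1/336
  (U=2, X=0, W=1, Y=1, Z=1) weight 1/1008
  (U=2, X=0, W=1, Y=2, Z=1) weight 1/336
  (U=2, X=0, W=2, Y=0, Z=1) weight 1/432
  (U=2, X=0, W=2, Y=1, Z=1) weight 1/432
  (U=2, X=0, W=2, Y=2, Z=1) weight 1/432
  (U=2, X=0, W=3, Y=0, Z=1) weight 1/336
  (U=2, X=0, W=3, Y=1, Z=1) weight 1/1008
  (U=3, X=0, W=1, Y=0, Z=0) weight 1/378
  … 9 more
Group by Z:
  weight(Z=0) = 1/54
  weight(Z=1) = 1/48
Total weight = 1/54 + 1/48 = 17/432
P(Z=0 | obs) = 1/54 / 17/432 = 8/17
P(Z=1 | obs) = 1/48 / 17/432 = 9/17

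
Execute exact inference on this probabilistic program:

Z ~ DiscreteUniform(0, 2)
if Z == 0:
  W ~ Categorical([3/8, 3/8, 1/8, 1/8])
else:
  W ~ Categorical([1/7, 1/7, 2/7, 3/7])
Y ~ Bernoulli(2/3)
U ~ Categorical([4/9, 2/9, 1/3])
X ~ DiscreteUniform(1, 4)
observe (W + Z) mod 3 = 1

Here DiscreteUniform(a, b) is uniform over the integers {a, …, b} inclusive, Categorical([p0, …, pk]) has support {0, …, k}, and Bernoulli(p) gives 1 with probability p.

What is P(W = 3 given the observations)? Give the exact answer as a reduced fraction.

P(W = 3 | obs) = 8/23

Enumerate traces; 96 have nonzero weight after conditioning:
  (Z=0, W=1, Y=0, U=0, X=1) weight 1/216
  (Z=0, W=1, Y=0, U=0, X=2) weight 1/216
  (Z=0, W=1, Y=0, U=0, X=3) weight 1/216
  (Z=0, W=1, Y=0, U=0, X=4) weight 1/216
  (Z=0, W=1, Y=0, U=1, X=1) weight 1/432
  (Z=0, W=1, Y=0, U=1, X=2) weight 1/432
  (Z=0, W=1, Y=0, U=1, X=3) weight 1/432
  (Z=0, W=1, Y=0, U=1, X=4) weight 1/432
  (Z=1, W=0, Y=0, U=0, X=1) weight 1/567
  (Z=1, W=3, Y=0, U=0, X=1) weight 1/189
  … 86 more
Group by W:
  weight(W=0) = 1/21
  weight(W=1) = 1/8
  weight(W=2) = 2/21
  weight(W=3) = 1/7
Total weight = 1/21 + 1/8 + 2/21 + 1/7 = 23/56
P(W=0 | obs) = 1/21 / 23/56 = 8/69
P(W=1 | obs) = 1/8 / 23/56 = 7/23
P(W=2 | obs) = 2/21 / 23/56 = 16/69
P(W=3 | obs) = 1/7 / 23/56 = 8/23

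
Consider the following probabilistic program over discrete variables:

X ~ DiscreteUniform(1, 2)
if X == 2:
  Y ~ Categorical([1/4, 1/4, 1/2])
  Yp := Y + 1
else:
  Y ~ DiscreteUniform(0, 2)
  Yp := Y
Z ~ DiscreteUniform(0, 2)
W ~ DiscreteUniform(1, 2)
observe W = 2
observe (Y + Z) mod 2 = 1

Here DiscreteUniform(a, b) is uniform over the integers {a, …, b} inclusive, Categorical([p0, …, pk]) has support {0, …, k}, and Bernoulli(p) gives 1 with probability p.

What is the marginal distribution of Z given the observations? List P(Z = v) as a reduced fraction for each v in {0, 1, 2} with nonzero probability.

Enumerate traces; 8 have nonzero weight after conditioning:
  (X=1, Y=0, Z=1, W=2) weight 1/36
  (X=1, Y=1, Z=0, W=2) weight 1/36
  (X=1, Y=1, Z=2, W=2) weight 1/36
  (X=1, Y=2, Z=1, W=2) weight 1/36
  (X=2, Y=0, Z=1, W=2) weight 1/48
  (X=2, Y=1, Z=0, W=2) weight 1/48
  (X=2, Y=1, Z=2, W=2) weight 1/48
  (X=2, Y=2, Z=1, W=2) weight 1/24
Group by Z:
  weight(Z=0) = 7/144
  weight(Z=1) = 17/144
  weight(Z=2) = 7/144
Total weight = 7/144 + 17/144 + 7/144 = 31/144
P(Z=0 | obs) = 7/144 / 31/144 = 7/31
P(Z=1 | obs) = 17/144 / 31/144 = 17/31
P(Z=2 | obs) = 7/144 / 31/144 = 7/31

P(Z=0) = 7/31, P(Z=1) = 17/31, P(Z=2) = 7/31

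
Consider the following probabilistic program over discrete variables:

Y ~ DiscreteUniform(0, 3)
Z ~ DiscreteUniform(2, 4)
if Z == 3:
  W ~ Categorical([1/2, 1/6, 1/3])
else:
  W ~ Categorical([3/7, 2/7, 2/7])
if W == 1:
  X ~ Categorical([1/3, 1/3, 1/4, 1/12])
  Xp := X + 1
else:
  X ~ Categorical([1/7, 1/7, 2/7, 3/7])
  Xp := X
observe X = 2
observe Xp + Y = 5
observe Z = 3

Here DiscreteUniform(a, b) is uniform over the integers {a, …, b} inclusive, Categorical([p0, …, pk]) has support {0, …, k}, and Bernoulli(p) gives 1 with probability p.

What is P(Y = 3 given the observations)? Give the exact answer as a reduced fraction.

Enumerate traces; 3 have nonzero weight after conditioning:
  (Y=2, Z=3, W=1, X=2) weight 1/288
  (Y=3, Z=3, W=0, X=2) weight 1/84
  (Y=3, Z=3, W=2, X=2) weight 1/126
Group by Y:
  weight(Y=2) = 1/288
  weight(Y=3) = 5/252
Total weight = 1/288 + 5/252 = 47/2016
P(Y=2 | obs) = 1/288 / 47/2016 = 7/47
P(Y=3 | obs) = 5/252 / 47/2016 = 40/47

P(Y = 3 | obs) = 40/47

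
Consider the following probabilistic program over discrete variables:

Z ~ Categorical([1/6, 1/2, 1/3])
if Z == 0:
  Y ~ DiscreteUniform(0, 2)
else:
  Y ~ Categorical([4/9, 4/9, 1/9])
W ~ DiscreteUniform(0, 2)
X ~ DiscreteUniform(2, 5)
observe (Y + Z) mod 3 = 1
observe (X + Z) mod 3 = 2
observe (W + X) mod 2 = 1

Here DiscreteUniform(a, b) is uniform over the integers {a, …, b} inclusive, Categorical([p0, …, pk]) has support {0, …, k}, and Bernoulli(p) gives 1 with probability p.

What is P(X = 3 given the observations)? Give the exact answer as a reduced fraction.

P(X = 3 | obs) = 4/25

Enumerate traces; 6 have nonzero weight after conditioning:
  (Z=0, Y=1, W=0, X=5) weight 1/216
  (Z=0, Y=1, W=1, X=2) weight 1/216
  (Z=0, Y=1, W=2, X=5) weight 1/216
  (Z=1, Y=0, W=1, X=4) weight 1/54
  (Z=2, Y=2, W=0, X=3) weight 1/324
  (Z=2, Y=2, W=2, X=3) weight 1/324
Group by X:
  weight(X=2) = 1/216
  weight(X=3) = 1/162
  weight(X=4) = 1/54
  weight(X=5) = 1/108
Total weight = 1/216 + 1/162 + 1/54 + 1/108 = 25/648
P(X=2 | obs) = 1/216 / 25/648 = 3/25
P(X=3 | obs) = 1/162 / 25/648 = 4/25
P(X=4 | obs) = 1/54 / 25/648 = 12/25
P(X=5 | obs) = 1/108 / 25/648 = 6/25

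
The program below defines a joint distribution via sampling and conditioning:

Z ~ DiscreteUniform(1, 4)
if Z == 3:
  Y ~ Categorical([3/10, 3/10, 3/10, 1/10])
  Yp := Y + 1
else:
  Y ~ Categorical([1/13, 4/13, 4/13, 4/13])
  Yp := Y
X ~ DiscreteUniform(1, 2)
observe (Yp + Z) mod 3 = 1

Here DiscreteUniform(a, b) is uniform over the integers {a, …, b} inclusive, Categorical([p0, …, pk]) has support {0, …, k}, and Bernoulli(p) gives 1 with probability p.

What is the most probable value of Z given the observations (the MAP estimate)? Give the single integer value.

Enumerate traces; 14 have nonzero weight after conditioning:
  (Z=1, Y=0, X=1) weight 1/104
  (Z=1, Y=0, X=2) weight 1/104
  (Z=1, Y=3, X=1) weight 1/26
  (Z=1, Y=3, X=2) weight 1/26
  (Z=2, Y=2, X=1) weight 1/26
  (Z=2, Y=2, X=2) weight 1/26
  (Z=3, Y=0, X=1) weight 3/80
  (Z=3, Y=0, X=2) weight 3/80
  (Z=4, Y=0, X=1) weight 1/104
  … 5 more
Group by Z:
  weight(Z=1) = 5/52
  weight(Z=2) = 1/13
  weight(Z=3) = 1/10
  weight(Z=4) = 5/52
Total weight = 5/52 + 1/13 + 1/10 + 5/52 = 24/65
P(Z=1 | obs) = 5/52 / 24/65 = 25/96
P(Z=2 | obs) = 1/13 / 24/65 = 5/24
P(Z=3 | obs) = 1/10 / 24/65 = 13/48
P(Z=4 | obs) = 5/52 / 24/65 = 25/96
argmax = 3

argmax_v P(Z = v | obs) = 3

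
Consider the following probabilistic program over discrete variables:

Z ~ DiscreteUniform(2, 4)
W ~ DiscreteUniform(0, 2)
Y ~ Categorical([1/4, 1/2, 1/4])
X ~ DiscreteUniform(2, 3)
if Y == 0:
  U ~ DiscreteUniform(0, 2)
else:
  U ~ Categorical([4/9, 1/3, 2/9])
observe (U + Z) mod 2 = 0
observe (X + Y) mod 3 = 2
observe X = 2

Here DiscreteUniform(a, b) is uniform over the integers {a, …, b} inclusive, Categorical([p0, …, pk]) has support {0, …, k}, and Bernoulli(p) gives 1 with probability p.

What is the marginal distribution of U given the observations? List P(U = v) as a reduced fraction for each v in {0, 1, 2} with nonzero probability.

P(U=0) = 2/5, P(U=1) = 1/5, P(U=2) = 2/5

Enumerate traces; 15 have nonzero weight after conditioning:
  (Z=2, W=0, Y=0, X=2, U=0) weight 1/216
  (Z=2, W=0, Y=0, X=2, U=2) weight 1/216
  (Z=2, W=1, Y=0, X=2, U=0) weight 1/216
  (Z=2, W=1, Y=0, X=2, U=2) weight 1/216
  (Z=2, W=2, Y=0, X=2, U=0) weight 1/216
  (Z=2, W=2, Y=0, X=2, U=2) weight 1/216
  (Z=3, W=0, Y=0, X=2, U=1) weight 1/216
  (Z=3, W=1, Y=0, X=2, U=1) weight 1/216
  … 7 more
Group by U:
  weight(U=0) = 1/36
  weight(U=1) = 1/72
  weight(U=2) = 1/36
Total weight = 1/36 + 1/72 + 1/36 = 5/72
P(U=0 | obs) = 1/36 / 5/72 = 2/5
P(U=1 | obs) = 1/72 / 5/72 = 1/5
P(U=2 | obs) = 1/36 / 5/72 = 2/5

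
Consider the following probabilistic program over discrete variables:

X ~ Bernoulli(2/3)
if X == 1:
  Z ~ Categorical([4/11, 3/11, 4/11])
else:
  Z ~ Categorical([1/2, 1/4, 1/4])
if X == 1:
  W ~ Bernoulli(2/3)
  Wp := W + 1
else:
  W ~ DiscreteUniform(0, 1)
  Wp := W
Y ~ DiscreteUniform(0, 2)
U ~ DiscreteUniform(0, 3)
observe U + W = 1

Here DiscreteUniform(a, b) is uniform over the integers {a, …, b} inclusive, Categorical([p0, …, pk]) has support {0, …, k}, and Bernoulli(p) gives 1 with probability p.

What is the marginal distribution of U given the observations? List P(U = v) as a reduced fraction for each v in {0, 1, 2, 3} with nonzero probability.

Enumerate traces; 36 have nonzero weight after conditioning:
  (X=0, Z=0, W=0, Y=0, U=1) weight 1/144
  (X=0, Z=0, W=0, Y=1, U=1) weight 1/144
  (X=0, Z=0, W=0, Y=2, U=1) weight 1/144
  (X=0, Z=0, W=1, Y=0, U=0) weight 1/144
  (X=0, Z=0, W=1, Y=1, U=0) weight 1/144
  (X=0, Z=0, W=1, Y=2, U=0) weight 1/144
  (X=0, Z=1, W=0, Y=0, U=1) weight 1/288
  (X=0, Z=1, W=0, Y=1, U=1) weight 1/288
  … 28 more
Group by U:
  weight(U=0) = 11/72
  weight(U=1) = 7/72
Total weight = 11/72 + 7/72 = 1/4
P(U=0 | obs) = 11/72 / 1/4 = 11/18
P(U=1 | obs) = 7/72 / 1/4 = 7/18

P(U=0) = 11/18, P(U=1) = 7/18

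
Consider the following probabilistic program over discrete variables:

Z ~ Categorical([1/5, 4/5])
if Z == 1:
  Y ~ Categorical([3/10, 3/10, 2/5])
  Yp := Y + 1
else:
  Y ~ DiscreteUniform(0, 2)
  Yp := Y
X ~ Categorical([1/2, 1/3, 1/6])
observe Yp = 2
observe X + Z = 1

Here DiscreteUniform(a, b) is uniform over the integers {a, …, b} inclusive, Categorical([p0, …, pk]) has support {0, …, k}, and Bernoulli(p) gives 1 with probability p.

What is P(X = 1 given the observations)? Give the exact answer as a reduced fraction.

Enumerate traces; 2 have nonzero weight after conditioning:
  (Z=0, Y=2, X=1) weight 1/45
  (Z=1, Y=1, X=0) weight 3/25
Group by X:
  weight(X=0) = 3/25
  weight(X=1) = 1/45
Total weight = 3/25 + 1/45 = 32/225
P(X=0 | obs) = 3/25 / 32/225 = 27/32
P(X=1 | obs) = 1/45 / 32/225 = 5/32

P(X = 1 | obs) = 5/32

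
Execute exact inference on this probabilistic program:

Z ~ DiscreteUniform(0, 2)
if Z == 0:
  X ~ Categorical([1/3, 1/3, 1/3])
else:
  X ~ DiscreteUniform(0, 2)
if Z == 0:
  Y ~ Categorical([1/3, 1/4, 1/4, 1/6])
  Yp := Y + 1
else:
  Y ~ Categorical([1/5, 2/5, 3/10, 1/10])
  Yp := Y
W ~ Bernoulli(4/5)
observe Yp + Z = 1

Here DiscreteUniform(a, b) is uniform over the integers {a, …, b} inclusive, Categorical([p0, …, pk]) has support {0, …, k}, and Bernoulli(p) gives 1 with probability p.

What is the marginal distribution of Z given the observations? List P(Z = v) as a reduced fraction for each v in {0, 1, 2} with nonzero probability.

P(Z=0) = 5/8, P(Z=1) = 3/8

Enumerate traces; 12 have nonzero weight after conditioning:
  (Z=0, X=0, Y=0, W=0) weight 1/135
  (Z=0, X=0, Y=0, W=1) weight 4/135
  (Z=0, X=1, Y=0, W=0) weight 1/135
  (Z=0, X=1, Y=0, W=1) weight 4/135
  (Z=0, X=2, Y=0, W=0) weight 1/135
  (Z=0, X=2, Y=0, W=1) weight 4/135
  (Z=1, X=0, Y=0, W=0) weight 1/225
  (Z=1, X=0, Y=0, W=1) weight 4/225
  … 4 more
Group by Z:
  weight(Z=0) = 1/9
  weight(Z=1) = 1/15
Total weight = 1/9 + 1/15 = 8/45
P(Z=0 | obs) = 1/9 / 8/45 = 5/8
P(Z=1 | obs) = 1/15 / 8/45 = 3/8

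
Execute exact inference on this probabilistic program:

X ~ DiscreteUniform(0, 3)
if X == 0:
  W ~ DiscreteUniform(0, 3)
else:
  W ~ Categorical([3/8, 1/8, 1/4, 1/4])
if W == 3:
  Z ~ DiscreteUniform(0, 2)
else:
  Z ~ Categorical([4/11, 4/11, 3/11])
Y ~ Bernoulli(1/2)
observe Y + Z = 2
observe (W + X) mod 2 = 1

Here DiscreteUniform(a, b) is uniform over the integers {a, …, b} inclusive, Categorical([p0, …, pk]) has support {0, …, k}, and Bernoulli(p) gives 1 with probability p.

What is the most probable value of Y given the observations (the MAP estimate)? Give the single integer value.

argmax_v P(Y = v | obs) = 1

Enumerate traces; 16 have nonzero weight after conditioning:
  (X=0, W=1, Z=1, Y=1) weight 1/88
  (X=0, W=1, Z=2, Y=0) weight 3/352
  (X=0, W=3, Z=1, Y=1) weight 1/96
  (X=0, W=3, Z=2, Y=0) weight 1/96
  (X=1, W=0, Z=1, Y=1) weight 3/176
  (X=1, W=0, Z=2, Y=0) weight 9/704
  (X=1, W=2, Z=1, Y=1) weight 1/88
  (X=1, W=2, Z=2, Y=0) weight 3/352
  … 8 more
Group by Y:
  weight(Y=0) = 161/2112
  weight(Y=1) = 25/264
Total weight = 161/2112 + 25/264 = 361/2112
P(Y=0 | obs) = 161/2112 / 361/2112 = 161/361
P(Y=1 | obs) = 25/264 / 361/2112 = 200/361
argmax = 1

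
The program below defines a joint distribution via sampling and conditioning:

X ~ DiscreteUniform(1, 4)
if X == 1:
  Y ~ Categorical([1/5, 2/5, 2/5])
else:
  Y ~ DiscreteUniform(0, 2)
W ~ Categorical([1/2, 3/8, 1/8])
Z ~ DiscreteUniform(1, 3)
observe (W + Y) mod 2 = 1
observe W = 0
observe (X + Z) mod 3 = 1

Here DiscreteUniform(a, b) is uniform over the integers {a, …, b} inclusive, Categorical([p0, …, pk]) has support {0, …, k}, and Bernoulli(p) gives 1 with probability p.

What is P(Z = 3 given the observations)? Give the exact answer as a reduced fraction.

Enumerate traces; 4 have nonzero weight after conditioning:
  (X=1, Y=1, W=0, Z=3) weight 1/60
  (X=2, Y=1, W=0, Z=2) weight 1/72
  (X=3, Y=1, W=0, Z=1) weight 1/72
  (X=4, Y=1, W=0, Z=3) weight 1/72
Group by Z:
  weight(Z=1) = 1/72
  weight(Z=2) = 1/72
  weight(Z=3) = 11/360
Total weight = 1/72 + 1/72 + 11/360 = 7/120
P(Z=1 | obs) = 1/72 / 7/120 = 5/21
P(Z=2 | obs) = 1/72 / 7/120 = 5/21
P(Z=3 | obs) = 11/360 / 7/120 = 11/21

P(Z = 3 | obs) = 11/21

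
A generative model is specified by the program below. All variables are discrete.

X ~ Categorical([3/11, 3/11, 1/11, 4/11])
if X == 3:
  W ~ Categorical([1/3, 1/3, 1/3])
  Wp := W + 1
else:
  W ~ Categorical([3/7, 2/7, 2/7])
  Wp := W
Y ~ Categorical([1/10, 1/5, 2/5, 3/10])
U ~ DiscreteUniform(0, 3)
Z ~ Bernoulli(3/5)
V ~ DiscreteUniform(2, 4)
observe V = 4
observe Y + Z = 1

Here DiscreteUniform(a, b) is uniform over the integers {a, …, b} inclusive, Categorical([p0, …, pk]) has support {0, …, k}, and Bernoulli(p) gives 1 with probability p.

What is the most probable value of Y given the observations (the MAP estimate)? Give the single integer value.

Enumerate traces; 96 have nonzero weight after conditioning:
  (X=0, W=0, Y=0, U=0, Z=1, V=4) weight 9/15400
  (X=0, W=0, Y=0, U=1, Z=1, V=4) weight 9/15400
  (X=0, W=0, Y=0, U=2, Z=1, V=4) weight 9/15400
  (X=0, W=0, Y=0, U=3, Z=1, V=4) weight 9/15400
  (X=0, W=0, Y=1, U=0, Z=0, V=4) weight 3/3850
  (X=0, W=0, Y=1, U=1, Z=0, V=4) weight 3/3850
  (X=0, W=0, Y=1, U=2, Z=0, V=4) weight 3/3850
  (X=0, W=0, Y=1, U=3, Z=0, V=4) weight 3/3850
  … 88 more
Group by Y:
  weight(Y=0) = 1/50
  weight(Y=1) = 2/75
Total weight = 1/50 + 2/75 = 7/150
P(Y=0 | obs) = 1/50 / 7/150 = 3/7
P(Y=1 | obs) = 2/75 / 7/150 = 4/7
argmax = 1

argmax_v P(Y = v | obs) = 1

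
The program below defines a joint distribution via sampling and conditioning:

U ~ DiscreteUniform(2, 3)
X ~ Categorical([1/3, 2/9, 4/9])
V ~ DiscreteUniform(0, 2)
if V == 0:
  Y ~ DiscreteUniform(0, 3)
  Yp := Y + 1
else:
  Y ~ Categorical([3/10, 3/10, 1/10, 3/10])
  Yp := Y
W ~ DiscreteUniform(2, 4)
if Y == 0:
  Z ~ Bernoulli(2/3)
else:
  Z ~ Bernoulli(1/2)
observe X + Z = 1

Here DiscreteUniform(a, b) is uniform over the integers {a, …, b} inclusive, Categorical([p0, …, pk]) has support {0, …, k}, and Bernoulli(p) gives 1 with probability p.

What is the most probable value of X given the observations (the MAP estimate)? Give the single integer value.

argmax_v P(X = v | obs) = 0

Enumerate traces; 144 have nonzero weight after conditioning:
  (U=2, X=0, V=0, Y=0, W=2, Z=1) weight 1/324
  (U=2, X=0, V=0, Y=0, W=3, Z=1) weight 1/324
  (U=2, X=0, V=0, Y=0, W=4, Z=1) weight 1/324
  (U=2, X=0, V=0, Y=1, W=2, Z=1) weight 1/432
  (U=2, X=0, V=0, Y=1, W=3, Z=1) weight 1/432
  (U=2, X=0, V=0, Y=1, W=4, Z=1) weight 1/432
  (U=2, X=0, V=0, Y=2, W=2, Z=1) weight 1/432
  (U=2, X=0, V=0, Y=2, W=3, Z=1) weight 1/432
  (U=2, X=1, V=0, Y=0, W=2, Z=0) weight 1/972
  … 135 more
Group by X:
  weight(X=0) = 197/1080
  weight(X=1) = 163/1620
Total weight = 197/1080 + 163/1620 = 917/3240
P(X=0 | obs) = 197/1080 / 917/3240 = 591/917
P(X=1 | obs) = 163/1620 / 917/3240 = 326/917
argmax = 0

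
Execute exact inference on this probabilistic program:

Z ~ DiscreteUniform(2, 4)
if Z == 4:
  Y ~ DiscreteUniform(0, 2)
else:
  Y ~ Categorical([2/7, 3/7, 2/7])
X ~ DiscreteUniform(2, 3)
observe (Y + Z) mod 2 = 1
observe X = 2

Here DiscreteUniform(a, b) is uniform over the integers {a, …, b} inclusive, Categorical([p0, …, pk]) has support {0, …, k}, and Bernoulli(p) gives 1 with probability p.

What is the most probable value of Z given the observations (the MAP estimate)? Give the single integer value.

Enumerate traces; 4 have nonzero weight after conditioning:
  (Z=2, Y=1, X=2) weight 1/14
  (Z=3, Y=0, X=2) weight 1/21
  (Z=3, Y=2, X=2) weight 1/21
  (Z=4, Y=1, X=2) weight 1/18
Group by Z:
  weight(Z=2) = 1/14
  weight(Z=3) = 2/21
  weight(Z=4) = 1/18
Total weight = 1/14 + 2/21 + 1/18 = 2/9
P(Z=2 | obs) = 1/14 / 2/9 = 9/28
P(Z=3 | obs) = 2/21 / 2/9 = 3/7
P(Z=4 | obs) = 1/18 / 2/9 = 1/4
argmax = 3

argmax_v P(Z = v | obs) = 3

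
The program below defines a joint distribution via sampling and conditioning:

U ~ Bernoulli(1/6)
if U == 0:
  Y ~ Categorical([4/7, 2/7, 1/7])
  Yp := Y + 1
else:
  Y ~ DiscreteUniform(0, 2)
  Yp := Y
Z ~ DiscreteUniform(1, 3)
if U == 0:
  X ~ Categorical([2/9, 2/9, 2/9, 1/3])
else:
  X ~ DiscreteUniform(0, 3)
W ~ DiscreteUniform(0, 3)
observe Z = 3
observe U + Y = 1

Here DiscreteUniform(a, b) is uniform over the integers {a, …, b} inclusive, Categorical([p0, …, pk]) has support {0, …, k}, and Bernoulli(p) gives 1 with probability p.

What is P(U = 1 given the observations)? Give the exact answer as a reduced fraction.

Enumerate traces; 32 have nonzero weight after conditioning:
  (U=0, Y=1, Z=3, X=0, W=0) weight 5/1134
  (U=0, Y=1, Z=3, X=0, W=1) weight 5/1134
  (U=0, Y=1, Z=3, X=0, W=2) weight 5/1134
  (U=0, Y=1, Z=3, X=0, W=3) weight 5/1134
  (U=0, Y=1, Z=3, X=1, W=0) weight 5/1134
  (U=0, Y=1, Z=3, X=1, W=1) weight 5/1134
  (U=0, Y=1, Z=3, X=1, W=2) weight 5/1134
  (U=0, Y=1, Z=3, X=1, W=3) weight 5/1134
  (U=1, Y=0, Z=3, X=0, W=0) weight 1/864
  … 23 more
Group by U:
  weight(U=0) = 5/63
  weight(U=1) = 1/54
Total weight = 5/63 + 1/54 = 37/378
P(U=0 | obs) = 5/63 / 37/378 = 30/37
P(U=1 | obs) = 1/54 / 37/378 = 7/37

P(U = 1 | obs) = 7/37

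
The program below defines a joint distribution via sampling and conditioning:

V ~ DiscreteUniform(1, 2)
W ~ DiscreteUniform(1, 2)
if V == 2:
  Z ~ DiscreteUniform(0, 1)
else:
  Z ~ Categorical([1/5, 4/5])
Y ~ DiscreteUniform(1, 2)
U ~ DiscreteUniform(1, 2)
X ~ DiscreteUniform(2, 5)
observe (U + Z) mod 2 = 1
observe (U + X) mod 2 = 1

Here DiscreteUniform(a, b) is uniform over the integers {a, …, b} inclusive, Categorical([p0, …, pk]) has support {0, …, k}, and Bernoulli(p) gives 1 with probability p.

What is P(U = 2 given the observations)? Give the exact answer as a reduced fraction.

P(U = 2 | obs) = 13/20

Enumerate traces; 32 have nonzero weight after conditioning:
  (V=1, W=1, Z=0, Y=1, U=1, X=2) weight 1/320
  (V=1, W=1, Z=0, Y=1, U=1, X=4) weight 1/320
  (V=1, W=1, Z=0, Y=2, U=1, X=2) weight 1/320
  (V=1, W=1, Z=0, Y=2, U=1, X=4) weight 1/320
  (V=1, W=1, Z=1, Y=1, U=2, X=3) weight 1/80
  (V=1, W=1, Z=1, Y=1, U=2, X=5) weight 1/80
  (V=1, W=1, Z=1, Y=2, U=2, X=3) weight 1/80
  (V=1, W=1, Z=1, Y=2, U=2, X=5) weight 1/80
  … 24 more
Group by U:
  weight(U=1) = 7/80
  weight(U=2) = 13/80
Total weight = 7/80 + 13/80 = 1/4
P(U=1 | obs) = 7/80 / 1/4 = 7/20
P(U=2 | obs) = 13/80 / 1/4 = 13/20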